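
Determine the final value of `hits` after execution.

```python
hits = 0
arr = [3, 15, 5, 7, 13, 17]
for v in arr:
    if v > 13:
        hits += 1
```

Let's trace through this code step by step.

Initialize: hits = 0
Initialize: arr = [3, 15, 5, 7, 13, 17]
Entering loop: for v in arr:

After execution: hits = 2
2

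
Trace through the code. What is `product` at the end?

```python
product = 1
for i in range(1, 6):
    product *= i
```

Let's trace through this code step by step.

Initialize: product = 1
Entering loop: for i in range(1, 6):

After execution: product = 120
120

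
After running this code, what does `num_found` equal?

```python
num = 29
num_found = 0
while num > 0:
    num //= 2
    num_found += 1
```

Let's trace through this code step by step.

Initialize: num = 29
Initialize: num_found = 0
Entering loop: while num > 0:

After execution: num_found = 5
5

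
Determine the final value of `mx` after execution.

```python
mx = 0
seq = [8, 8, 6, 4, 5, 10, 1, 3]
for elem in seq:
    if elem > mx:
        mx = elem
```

Let's trace through this code step by step.

Initialize: mx = 0
Initialize: seq = [8, 8, 6, 4, 5, 10, 1, 3]
Entering loop: for elem in seq:

After execution: mx = 10
10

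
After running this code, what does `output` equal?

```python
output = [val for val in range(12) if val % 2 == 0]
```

Let's trace through this code step by step.

Initialize: output = [val for val in range(12) if val % 2 == 0]

After execution: output = [0, 2, 4, 6, 8, 10]
[0, 2, 4, 6, 8, 10]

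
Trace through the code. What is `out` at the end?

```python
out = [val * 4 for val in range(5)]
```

Let's trace through this code step by step.

Initialize: out = [val * 4 for val in range(5)]

After execution: out = [0, 4, 8, 12, 16]
[0, 4, 8, 12, 16]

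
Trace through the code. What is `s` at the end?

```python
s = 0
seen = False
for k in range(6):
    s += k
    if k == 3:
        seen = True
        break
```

Let's trace through this code step by step.

Initialize: s = 0
Initialize: seen = False
Entering loop: for k in range(6):

After execution: s = 6
6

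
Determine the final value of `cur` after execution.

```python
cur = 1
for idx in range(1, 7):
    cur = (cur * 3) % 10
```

Let's trace through this code step by step.

Initialize: cur = 1
Entering loop: for idx in range(1, 7):

After execution: cur = 9
9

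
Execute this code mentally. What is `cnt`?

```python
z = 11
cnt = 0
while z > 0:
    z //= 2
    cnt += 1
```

Let's trace through this code step by step.

Initialize: z = 11
Initialize: cnt = 0
Entering loop: while z > 0:

After execution: cnt = 4
4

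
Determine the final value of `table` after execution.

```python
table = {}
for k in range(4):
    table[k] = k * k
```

Let's trace through this code step by step.

Initialize: table = {}
Entering loop: for k in range(4):

After execution: table = {0: 0, 1: 1, 2: 4, 3: 9}
{0: 0, 1: 1, 2: 4, 3: 9}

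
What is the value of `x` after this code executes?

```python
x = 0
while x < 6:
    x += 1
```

Let's trace through this code step by step.

Initialize: x = 0
Entering loop: while x < 6:

After execution: x = 6
6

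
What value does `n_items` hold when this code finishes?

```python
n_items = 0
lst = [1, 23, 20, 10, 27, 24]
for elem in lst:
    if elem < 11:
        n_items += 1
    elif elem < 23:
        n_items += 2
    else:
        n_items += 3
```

Let's trace through this code step by step.

Initialize: n_items = 0
Initialize: lst = [1, 23, 20, 10, 27, 24]
Entering loop: for elem in lst:

After execution: n_items = 13
13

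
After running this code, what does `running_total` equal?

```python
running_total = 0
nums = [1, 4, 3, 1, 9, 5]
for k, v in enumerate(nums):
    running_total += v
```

Let's trace through this code step by step.

Initialize: running_total = 0
Initialize: nums = [1, 4, 3, 1, 9, 5]
Entering loop: for k, v in enumerate(nums):

After execution: running_total = 23
23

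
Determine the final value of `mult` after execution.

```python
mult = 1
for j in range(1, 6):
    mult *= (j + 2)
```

Let's trace through this code step by step.

Initialize: mult = 1
Entering loop: for j in range(1, 6):

After execution: mult = 2520
2520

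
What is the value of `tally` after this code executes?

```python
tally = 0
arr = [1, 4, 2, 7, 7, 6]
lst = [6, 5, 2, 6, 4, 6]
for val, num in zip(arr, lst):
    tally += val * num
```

Let's trace through this code step by step.

Initialize: tally = 0
Initialize: arr = [1, 4, 2, 7, 7, 6]
Initialize: lst = [6, 5, 2, 6, 4, 6]
Entering loop: for val, num in zip(arr, lst):

After execution: tally = 136
136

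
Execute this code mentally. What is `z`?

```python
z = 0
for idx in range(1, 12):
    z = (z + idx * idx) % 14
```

Let's trace through this code step by step.

Initialize: z = 0
Entering loop: for idx in range(1, 12):

After execution: z = 2
2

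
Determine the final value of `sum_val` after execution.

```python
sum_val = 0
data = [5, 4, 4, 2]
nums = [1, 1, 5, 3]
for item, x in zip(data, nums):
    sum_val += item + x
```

Let's trace through this code step by step.

Initialize: sum_val = 0
Initialize: data = [5, 4, 4, 2]
Initialize: nums = [1, 1, 5, 3]
Entering loop: for item, x in zip(data, nums):

After execution: sum_val = 25
25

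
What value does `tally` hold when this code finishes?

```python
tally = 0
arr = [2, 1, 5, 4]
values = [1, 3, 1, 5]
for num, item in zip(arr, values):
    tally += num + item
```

Let's trace through this code step by step.

Initialize: tally = 0
Initialize: arr = [2, 1, 5, 4]
Initialize: values = [1, 3, 1, 5]
Entering loop: for num, item in zip(arr, values):

After execution: tally = 22
22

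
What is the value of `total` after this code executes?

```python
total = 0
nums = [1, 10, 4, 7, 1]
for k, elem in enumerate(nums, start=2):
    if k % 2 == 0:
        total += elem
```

Let's trace through this code step by step.

Initialize: total = 0
Initialize: nums = [1, 10, 4, 7, 1]
Entering loop: for k, elem in enumerate(nums, start=2):

After execution: total = 6
6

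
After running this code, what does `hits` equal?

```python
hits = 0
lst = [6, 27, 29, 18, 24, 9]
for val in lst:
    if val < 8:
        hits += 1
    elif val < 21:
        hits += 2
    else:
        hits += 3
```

Let's trace through this code step by step.

Initialize: hits = 0
Initialize: lst = [6, 27, 29, 18, 24, 9]
Entering loop: for val in lst:

After execution: hits = 14
14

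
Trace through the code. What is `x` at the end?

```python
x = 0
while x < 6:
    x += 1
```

Let's trace through this code step by step.

Initialize: x = 0
Entering loop: while x < 6:

After execution: x = 6
6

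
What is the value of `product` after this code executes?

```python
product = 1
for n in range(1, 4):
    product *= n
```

Let's trace through this code step by step.

Initialize: product = 1
Entering loop: for n in range(1, 4):

After execution: product = 6
6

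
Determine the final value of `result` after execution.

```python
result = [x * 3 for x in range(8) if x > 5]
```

Let's trace through this code step by step.

Initialize: result = [x * 3 for x in range(8) if x > 5]

After execution: result = [18, 21]
[18, 21]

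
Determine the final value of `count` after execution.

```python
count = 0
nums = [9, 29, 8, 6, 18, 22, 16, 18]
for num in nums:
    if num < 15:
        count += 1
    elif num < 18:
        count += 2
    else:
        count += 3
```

Let's trace through this code step by step.

Initialize: count = 0
Initialize: nums = [9, 29, 8, 6, 18, 22, 16, 18]
Entering loop: for num in nums:

After execution: count = 17
17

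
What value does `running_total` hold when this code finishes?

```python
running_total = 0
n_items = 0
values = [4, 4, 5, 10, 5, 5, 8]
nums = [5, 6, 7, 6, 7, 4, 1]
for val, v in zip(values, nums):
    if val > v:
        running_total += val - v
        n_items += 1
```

Let's trace through this code step by step.

Initialize: running_total = 0
Initialize: n_items = 0
Initialize: values = [4, 4, 5, 10, 5, 5, 8]
Initialize: nums = [5, 6, 7, 6, 7, 4, 1]
Entering loop: for val, v in zip(values, nums):

After execution: running_total = 12
12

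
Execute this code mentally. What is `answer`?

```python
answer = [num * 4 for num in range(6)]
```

Let's trace through this code step by step.

Initialize: answer = [num * 4 for num in range(6)]

After execution: answer = [0, 4, 8, 12, 16, 20]
[0, 4, 8, 12, 16, 20]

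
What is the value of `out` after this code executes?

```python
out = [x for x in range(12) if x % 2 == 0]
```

Let's trace through this code step by step.

Initialize: out = [x for x in range(12) if x % 2 == 0]

After execution: out = [0, 2, 4, 6, 8, 10]
[0, 2, 4, 6, 8, 10]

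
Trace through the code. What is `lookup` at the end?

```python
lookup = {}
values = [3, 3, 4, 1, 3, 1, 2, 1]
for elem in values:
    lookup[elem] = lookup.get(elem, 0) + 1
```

Let's trace through this code step by step.

Initialize: lookup = {}
Initialize: values = [3, 3, 4, 1, 3, 1, 2, 1]
Entering loop: for elem in values:

After execution: lookup = {3: 3, 4: 1, 1: 3, 2: 1}
{3: 3, 4: 1, 1: 3, 2: 1}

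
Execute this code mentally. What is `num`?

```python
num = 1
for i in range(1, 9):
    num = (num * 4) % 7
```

Let's trace through this code step by step.

Initialize: num = 1
Entering loop: for i in range(1, 9):

After execution: num = 2
2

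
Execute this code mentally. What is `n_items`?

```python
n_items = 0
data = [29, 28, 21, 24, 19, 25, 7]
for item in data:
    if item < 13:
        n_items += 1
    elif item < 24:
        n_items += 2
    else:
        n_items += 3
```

Let's trace through this code step by step.

Initialize: n_items = 0
Initialize: data = [29, 28, 21, 24, 19, 25, 7]
Entering loop: for item in data:

After execution: n_items = 17
17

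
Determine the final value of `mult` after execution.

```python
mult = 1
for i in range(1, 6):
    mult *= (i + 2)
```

Let's trace through this code step by step.

Initialize: mult = 1
Entering loop: for i in range(1, 6):

After execution: mult = 2520
2520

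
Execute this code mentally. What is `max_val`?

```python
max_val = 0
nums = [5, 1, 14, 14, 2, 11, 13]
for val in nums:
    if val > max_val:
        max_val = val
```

Let's trace through this code step by step.

Initialize: max_val = 0
Initialize: nums = [5, 1, 14, 14, 2, 11, 13]
Entering loop: for val in nums:

After execution: max_val = 14
14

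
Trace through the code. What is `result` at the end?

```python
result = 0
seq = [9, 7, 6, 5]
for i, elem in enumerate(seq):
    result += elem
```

Let's trace through this code step by step.

Initialize: result = 0
Initialize: seq = [9, 7, 6, 5]
Entering loop: for i, elem in enumerate(seq):

After execution: result = 27
27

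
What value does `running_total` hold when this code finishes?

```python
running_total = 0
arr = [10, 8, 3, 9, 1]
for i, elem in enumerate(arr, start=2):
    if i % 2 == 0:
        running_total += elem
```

Let's trace through this code step by step.

Initialize: running_total = 0
Initialize: arr = [10, 8, 3, 9, 1]
Entering loop: for i, elem in enumerate(arr, start=2):

After execution: running_total = 14
14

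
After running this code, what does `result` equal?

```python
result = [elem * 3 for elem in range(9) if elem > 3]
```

Let's trace through this code step by step.

Initialize: result = [elem * 3 for elem in range(9) if elem > 3]

After execution: result = [12, 15, 18, 21, 24]
[12, 15, 18, 21, 24]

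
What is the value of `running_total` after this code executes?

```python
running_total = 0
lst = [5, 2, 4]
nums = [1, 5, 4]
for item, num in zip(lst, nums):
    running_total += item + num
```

Let's trace through this code step by step.

Initialize: running_total = 0
Initialize: lst = [5, 2, 4]
Initialize: nums = [1, 5, 4]
Entering loop: for item, num in zip(lst, nums):

After execution: running_total = 21
21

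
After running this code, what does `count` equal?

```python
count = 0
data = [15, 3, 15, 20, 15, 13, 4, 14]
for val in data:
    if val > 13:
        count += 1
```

Let's trace through this code step by step.

Initialize: count = 0
Initialize: data = [15, 3, 15, 20, 15, 13, 4, 14]
Entering loop: for val in data:

After execution: count = 5
5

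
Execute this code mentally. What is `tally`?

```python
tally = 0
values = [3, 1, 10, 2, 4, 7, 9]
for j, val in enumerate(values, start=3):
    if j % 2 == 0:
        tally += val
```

Let's trace through this code step by step.

Initialize: tally = 0
Initialize: values = [3, 1, 10, 2, 4, 7, 9]
Entering loop: for j, val in enumerate(values, start=3):

After execution: tally = 10
10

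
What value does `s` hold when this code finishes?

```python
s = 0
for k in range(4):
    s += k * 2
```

Let's trace through this code step by step.

Initialize: s = 0
Entering loop: for k in range(4):

After execution: s = 12
12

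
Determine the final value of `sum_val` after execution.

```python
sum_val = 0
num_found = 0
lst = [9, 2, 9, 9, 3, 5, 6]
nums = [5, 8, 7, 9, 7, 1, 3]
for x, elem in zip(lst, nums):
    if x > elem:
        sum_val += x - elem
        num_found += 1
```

Let's trace through this code step by step.

Initialize: sum_val = 0
Initialize: num_found = 0
Initialize: lst = [9, 2, 9, 9, 3, 5, 6]
Initialize: nums = [5, 8, 7, 9, 7, 1, 3]
Entering loop: for x, elem in zip(lst, nums):

After execution: sum_val = 13
13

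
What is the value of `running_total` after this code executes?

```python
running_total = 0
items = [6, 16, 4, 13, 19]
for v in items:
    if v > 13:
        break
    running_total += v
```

Let's trace through this code step by step.

Initialize: running_total = 0
Initialize: items = [6, 16, 4, 13, 19]
Entering loop: for v in items:

After execution: running_total = 6
6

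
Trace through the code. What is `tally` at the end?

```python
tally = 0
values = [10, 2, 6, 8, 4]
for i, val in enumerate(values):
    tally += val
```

Let's trace through this code step by step.

Initialize: tally = 0
Initialize: values = [10, 2, 6, 8, 4]
Entering loop: for i, val in enumerate(values):

After execution: tally = 30
30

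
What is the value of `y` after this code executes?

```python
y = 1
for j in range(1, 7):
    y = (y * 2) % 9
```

Let's trace through this code step by step.

Initialize: y = 1
Entering loop: for j in range(1, 7):

After execution: y = 1
1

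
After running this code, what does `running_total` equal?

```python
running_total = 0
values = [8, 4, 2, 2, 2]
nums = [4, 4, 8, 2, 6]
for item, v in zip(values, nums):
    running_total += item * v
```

Let's trace through this code step by step.

Initialize: running_total = 0
Initialize: values = [8, 4, 2, 2, 2]
Initialize: nums = [4, 4, 8, 2, 6]
Entering loop: for item, v in zip(values, nums):

After execution: running_total = 80
80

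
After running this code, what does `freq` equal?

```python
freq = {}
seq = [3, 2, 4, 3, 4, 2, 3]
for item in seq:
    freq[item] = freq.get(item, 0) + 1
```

Let's trace through this code step by step.

Initialize: freq = {}
Initialize: seq = [3, 2, 4, 3, 4, 2, 3]
Entering loop: for item in seq:

After execution: freq = {3: 3, 2: 2, 4: 2}
{3: 3, 2: 2, 4: 2}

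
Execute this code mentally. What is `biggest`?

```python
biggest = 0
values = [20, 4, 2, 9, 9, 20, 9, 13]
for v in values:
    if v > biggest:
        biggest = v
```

Let's trace through this code step by step.

Initialize: biggest = 0
Initialize: values = [20, 4, 2, 9, 9, 20, 9, 13]
Entering loop: for v in values:

After execution: biggest = 20
20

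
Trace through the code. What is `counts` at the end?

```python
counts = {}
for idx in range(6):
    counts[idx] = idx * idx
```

Let's trace through this code step by step.

Initialize: counts = {}
Entering loop: for idx in range(6):

After execution: counts = {0: 0, 1: 1, 2: 4, 3: 9, 4: 16, 5: 25}
{0: 0, 1: 1, 2: 4, 3: 9, 4: 16, 5: 25}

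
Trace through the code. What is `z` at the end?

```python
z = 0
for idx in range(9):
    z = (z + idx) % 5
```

Let's trace through this code step by step.

Initialize: z = 0
Entering loop: for idx in range(9):

After execution: z = 1
1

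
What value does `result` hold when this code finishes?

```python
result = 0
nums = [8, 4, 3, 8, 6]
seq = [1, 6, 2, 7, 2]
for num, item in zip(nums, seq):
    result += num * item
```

Let's trace through this code step by step.

Initialize: result = 0
Initialize: nums = [8, 4, 3, 8, 6]
Initialize: seq = [1, 6, 2, 7, 2]
Entering loop: for num, item in zip(nums, seq):

After execution: result = 106
106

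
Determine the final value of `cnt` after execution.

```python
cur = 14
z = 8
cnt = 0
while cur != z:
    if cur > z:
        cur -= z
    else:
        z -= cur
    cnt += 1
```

Let's trace through this code step by step.

Initialize: cur = 14
Initialize: z = 8
Initialize: cnt = 0
Entering loop: while cur != z:

After execution: cnt = 4
4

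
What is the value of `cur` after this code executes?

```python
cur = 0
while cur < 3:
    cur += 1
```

Let's trace through this code step by step.

Initialize: cur = 0
Entering loop: while cur < 3:

After execution: cur = 3
3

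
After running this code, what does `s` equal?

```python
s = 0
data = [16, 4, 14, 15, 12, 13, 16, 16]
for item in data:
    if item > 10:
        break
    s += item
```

Let's trace through this code step by step.

Initialize: s = 0
Initialize: data = [16, 4, 14, 15, 12, 13, 16, 16]
Entering loop: for item in data:

After execution: s = 0
0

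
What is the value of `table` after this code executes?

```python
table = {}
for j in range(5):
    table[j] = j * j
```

Let's trace through this code step by step.

Initialize: table = {}
Entering loop: for j in range(5):

After execution: table = {0: 0, 1: 1, 2: 4, 3: 9, 4: 16}
{0: 0, 1: 1, 2: 4, 3: 9, 4: 16}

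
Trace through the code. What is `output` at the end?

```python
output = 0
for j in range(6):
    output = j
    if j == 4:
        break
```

Let's trace through this code step by step.

Initialize: output = 0
Entering loop: for j in range(6):

After execution: output = 4
4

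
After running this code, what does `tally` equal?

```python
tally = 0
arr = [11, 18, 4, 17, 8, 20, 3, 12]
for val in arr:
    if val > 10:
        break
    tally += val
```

Let's trace through this code step by step.

Initialize: tally = 0
Initialize: arr = [11, 18, 4, 17, 8, 20, 3, 12]
Entering loop: for val in arr:

After execution: tally = 0
0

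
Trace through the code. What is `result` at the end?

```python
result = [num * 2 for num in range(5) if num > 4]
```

Let's trace through this code step by step.

Initialize: result = [num * 2 for num in range(5) if num > 4]

After execution: result = []
[]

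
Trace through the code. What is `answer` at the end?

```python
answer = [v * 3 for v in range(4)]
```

Let's trace through this code step by step.

Initialize: answer = [v * 3 for v in range(4)]

After execution: answer = [0, 3, 6, 9]
[0, 3, 6, 9]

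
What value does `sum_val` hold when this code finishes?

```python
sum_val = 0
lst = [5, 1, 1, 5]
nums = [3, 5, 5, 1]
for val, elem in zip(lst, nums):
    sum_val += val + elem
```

Let's trace through this code step by step.

Initialize: sum_val = 0
Initialize: lst = [5, 1, 1, 5]
Initialize: nums = [3, 5, 5, 1]
Entering loop: for val, elem in zip(lst, nums):

After execution: sum_val = 26
26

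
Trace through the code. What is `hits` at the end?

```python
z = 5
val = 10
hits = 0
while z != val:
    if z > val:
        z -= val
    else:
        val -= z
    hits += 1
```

Let's trace through this code step by step.

Initialize: z = 5
Initialize: val = 10
Initialize: hits = 0
Entering loop: while z != val:

After execution: hits = 1
1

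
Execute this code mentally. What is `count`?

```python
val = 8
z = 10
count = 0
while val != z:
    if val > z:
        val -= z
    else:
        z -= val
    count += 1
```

Let's trace through this code step by step.

Initialize: val = 8
Initialize: z = 10
Initialize: count = 0
Entering loop: while val != z:

After execution: count = 4
4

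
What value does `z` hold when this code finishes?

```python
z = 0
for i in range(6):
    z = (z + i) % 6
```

Let's trace through this code step by step.

Initialize: z = 0
Entering loop: for i in range(6):

After execution: z = 3
3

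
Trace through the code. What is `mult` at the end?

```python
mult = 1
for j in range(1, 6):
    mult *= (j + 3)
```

Let's trace through this code step by step.

Initialize: mult = 1
Entering loop: for j in range(1, 6):

After execution: mult = 6720
6720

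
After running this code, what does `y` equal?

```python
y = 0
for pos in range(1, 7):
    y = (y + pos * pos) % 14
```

Let's trace through this code step by step.

Initialize: y = 0
Entering loop: for pos in range(1, 7):

After execution: y = 7
7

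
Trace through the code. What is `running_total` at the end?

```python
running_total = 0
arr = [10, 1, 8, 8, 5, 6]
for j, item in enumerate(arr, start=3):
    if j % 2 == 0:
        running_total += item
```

Let's trace through this code step by step.

Initialize: running_total = 0
Initialize: arr = [10, 1, 8, 8, 5, 6]
Entering loop: for j, item in enumerate(arr, start=3):

After execution: running_total = 15
15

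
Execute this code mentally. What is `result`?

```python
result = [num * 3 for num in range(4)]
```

Let's trace through this code step by step.

Initialize: result = [num * 3 for num in range(4)]

After execution: result = [0, 3, 6, 9]
[0, 3, 6, 9]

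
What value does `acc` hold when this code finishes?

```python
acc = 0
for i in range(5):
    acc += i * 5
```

Let's trace through this code step by step.

Initialize: acc = 0
Entering loop: for i in range(5):

After execution: acc = 50
50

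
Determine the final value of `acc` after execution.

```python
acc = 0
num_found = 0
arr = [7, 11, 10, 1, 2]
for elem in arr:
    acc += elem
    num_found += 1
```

Let's trace through this code step by step.

Initialize: acc = 0
Initialize: num_found = 0
Initialize: arr = [7, 11, 10, 1, 2]
Entering loop: for elem in arr:

After execution: acc = 31
31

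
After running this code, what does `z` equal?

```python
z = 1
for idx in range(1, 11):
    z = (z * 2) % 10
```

Let's trace through this code step by step.

Initialize: z = 1
Entering loop: for idx in range(1, 11):

After execution: z = 4
4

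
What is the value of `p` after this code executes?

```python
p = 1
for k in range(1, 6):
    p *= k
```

Let's trace through this code step by step.

Initialize: p = 1
Entering loop: for k in range(1, 6):

After execution: p = 120
120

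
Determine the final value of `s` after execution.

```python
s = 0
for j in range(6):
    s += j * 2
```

Let's trace through this code step by step.

Initialize: s = 0
Entering loop: for j in range(6):

After execution: s = 30
30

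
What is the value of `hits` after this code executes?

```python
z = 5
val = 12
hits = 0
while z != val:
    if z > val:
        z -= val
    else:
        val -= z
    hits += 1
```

Let's trace through this code step by step.

Initialize: z = 5
Initialize: val = 12
Initialize: hits = 0
Entering loop: while z != val:

After execution: hits = 5
5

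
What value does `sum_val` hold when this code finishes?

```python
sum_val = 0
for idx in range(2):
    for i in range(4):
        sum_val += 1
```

Let's trace through this code step by step.

Initialize: sum_val = 0
Entering loop: for idx in range(2):

After execution: sum_val = 8
8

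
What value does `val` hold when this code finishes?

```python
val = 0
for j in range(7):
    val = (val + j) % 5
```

Let's trace through this code step by step.

Initialize: val = 0
Entering loop: for j in range(7):

After execution: val = 1
1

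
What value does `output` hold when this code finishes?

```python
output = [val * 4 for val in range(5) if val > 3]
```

Let's trace through this code step by step.

Initialize: output = [val * 4 for val in range(5) if val > 3]

After execution: output = [16]
[16]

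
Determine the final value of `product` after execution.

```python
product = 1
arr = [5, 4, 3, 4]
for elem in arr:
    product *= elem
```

Let's trace through this code step by step.

Initialize: product = 1
Initialize: arr = [5, 4, 3, 4]
Entering loop: for elem in arr:

After execution: product = 240
240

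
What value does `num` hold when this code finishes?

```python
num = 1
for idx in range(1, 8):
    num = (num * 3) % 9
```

Let's trace through this code step by step.

Initialize: num = 1
Entering loop: for idx in range(1, 8):

After execution: num = 0
0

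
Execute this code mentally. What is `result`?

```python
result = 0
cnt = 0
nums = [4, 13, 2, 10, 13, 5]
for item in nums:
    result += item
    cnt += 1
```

Let's trace through this code step by step.

Initialize: result = 0
Initialize: cnt = 0
Initialize: nums = [4, 13, 2, 10, 13, 5]
Entering loop: for item in nums:

After execution: result = 47
47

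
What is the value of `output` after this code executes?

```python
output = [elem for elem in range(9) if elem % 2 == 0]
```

Let's trace through this code step by step.

Initialize: output = [elem for elem in range(9) if elem % 2 == 0]

After execution: output = [0, 2, 4, 6, 8]
[0, 2, 4, 6, 8]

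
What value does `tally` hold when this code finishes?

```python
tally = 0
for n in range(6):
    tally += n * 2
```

Let's trace through this code step by step.

Initialize: tally = 0
Entering loop: for n in range(6):

After execution: tally = 30
30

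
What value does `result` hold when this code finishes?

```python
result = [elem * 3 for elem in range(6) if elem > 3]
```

Let's trace through this code step by step.

Initialize: result = [elem * 3 for elem in range(6) if elem > 3]

After execution: result = [12, 15]
[12, 15]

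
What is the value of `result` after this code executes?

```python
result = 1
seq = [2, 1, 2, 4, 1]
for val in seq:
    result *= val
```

Let's trace through this code step by step.

Initialize: result = 1
Initialize: seq = [2, 1, 2, 4, 1]
Entering loop: for val in seq:

After execution: result = 16
16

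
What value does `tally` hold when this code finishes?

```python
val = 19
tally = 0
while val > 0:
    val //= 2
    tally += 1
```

Let's trace through this code step by step.

Initialize: val = 19
Initialize: tally = 0
Entering loop: while val > 0:

After execution: tally = 5
5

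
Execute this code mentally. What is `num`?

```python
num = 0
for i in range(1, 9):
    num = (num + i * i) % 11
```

Let's trace through this code step by step.

Initialize: num = 0
Entering loop: for i in range(1, 9):

After execution: num = 6
6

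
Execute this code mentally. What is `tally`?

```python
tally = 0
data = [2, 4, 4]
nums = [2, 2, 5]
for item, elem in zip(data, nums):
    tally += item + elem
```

Let's trace through this code step by step.

Initialize: tally = 0
Initialize: data = [2, 4, 4]
Initialize: nums = [2, 2, 5]
Entering loop: for item, elem in zip(data, nums):

After execution: tally = 19
19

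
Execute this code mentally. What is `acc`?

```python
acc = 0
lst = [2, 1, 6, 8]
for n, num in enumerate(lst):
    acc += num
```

Let's trace through this code step by step.

Initialize: acc = 0
Initialize: lst = [2, 1, 6, 8]
Entering loop: for n, num in enumerate(lst):

After execution: acc = 17
17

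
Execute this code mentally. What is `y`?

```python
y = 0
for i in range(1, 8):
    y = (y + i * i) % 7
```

Let's trace through this code step by step.

Initialize: y = 0
Entering loop: for i in range(1, 8):

After execution: y = 0
0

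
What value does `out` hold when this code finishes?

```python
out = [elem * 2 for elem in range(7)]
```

Let's trace through this code step by step.

Initialize: out = [elem * 2 for elem in range(7)]

After execution: out = [0, 2, 4, 6, 8, 10, 12]
[0, 2, 4, 6, 8, 10, 12]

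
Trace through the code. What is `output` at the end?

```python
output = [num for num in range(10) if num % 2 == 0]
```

Let's trace through this code step by step.

Initialize: output = [num for num in range(10) if num % 2 == 0]

After execution: output = [0, 2, 4, 6, 8]
[0, 2, 4, 6, 8]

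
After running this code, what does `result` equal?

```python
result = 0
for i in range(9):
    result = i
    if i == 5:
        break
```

Let's trace through this code step by step.

Initialize: result = 0
Entering loop: for i in range(9):

After execution: result = 5
5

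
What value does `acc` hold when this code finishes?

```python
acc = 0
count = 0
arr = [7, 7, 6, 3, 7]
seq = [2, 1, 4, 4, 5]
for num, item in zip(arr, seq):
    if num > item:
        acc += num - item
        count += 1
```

Let's trace through this code step by step.

Initialize: acc = 0
Initialize: count = 0
Initialize: arr = [7, 7, 6, 3, 7]
Initialize: seq = [2, 1, 4, 4, 5]
Entering loop: for num, item in zip(arr, seq):

After execution: acc = 15
15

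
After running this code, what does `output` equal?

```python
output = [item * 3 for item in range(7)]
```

Let's trace through this code step by step.

Initialize: output = [item * 3 for item in range(7)]

After execution: output = [0, 3, 6, 9, 12, 15, 18]
[0, 3, 6, 9, 12, 15, 18]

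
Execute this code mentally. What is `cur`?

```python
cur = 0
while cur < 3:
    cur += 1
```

Let's trace through this code step by step.

Initialize: cur = 0
Entering loop: while cur < 3:

After execution: cur = 3
3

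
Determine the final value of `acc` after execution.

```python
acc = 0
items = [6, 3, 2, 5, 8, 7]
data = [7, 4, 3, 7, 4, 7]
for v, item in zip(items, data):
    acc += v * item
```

Let's trace through this code step by step.

Initialize: acc = 0
Initialize: items = [6, 3, 2, 5, 8, 7]
Initialize: data = [7, 4, 3, 7, 4, 7]
Entering loop: for v, item in zip(items, data):

After execution: acc = 176
176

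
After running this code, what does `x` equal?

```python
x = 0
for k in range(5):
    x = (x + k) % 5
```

Let's trace through this code step by step.

Initialize: x = 0
Entering loop: for k in range(5):

After execution: x = 0
0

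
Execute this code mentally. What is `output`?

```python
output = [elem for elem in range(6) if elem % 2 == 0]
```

Let's trace through this code step by step.

Initialize: output = [elem for elem in range(6) if elem % 2 == 0]

After execution: output = [0, 2, 4]
[0, 2, 4]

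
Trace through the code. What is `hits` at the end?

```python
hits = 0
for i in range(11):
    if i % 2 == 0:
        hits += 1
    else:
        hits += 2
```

Let's trace through this code step by step.

Initialize: hits = 0
Entering loop: for i in range(11):

After execution: hits = 16
16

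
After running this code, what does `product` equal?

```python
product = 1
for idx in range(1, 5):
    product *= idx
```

Let's trace through this code step by step.

Initialize: product = 1
Entering loop: for idx in range(1, 5):

After execution: product = 24
24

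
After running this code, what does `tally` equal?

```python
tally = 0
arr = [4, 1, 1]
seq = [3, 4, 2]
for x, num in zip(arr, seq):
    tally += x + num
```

Let's trace through this code step by step.

Initialize: tally = 0
Initialize: arr = [4, 1, 1]
Initialize: seq = [3, 4, 2]
Entering loop: for x, num in zip(arr, seq):

After execution: tally = 15
15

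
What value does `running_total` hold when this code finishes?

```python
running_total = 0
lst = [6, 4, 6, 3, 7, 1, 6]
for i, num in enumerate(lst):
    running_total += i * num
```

Let's trace through this code step by step.

Initialize: running_total = 0
Initialize: lst = [6, 4, 6, 3, 7, 1, 6]
Entering loop: for i, num in enumerate(lst):

After execution: running_total = 94
94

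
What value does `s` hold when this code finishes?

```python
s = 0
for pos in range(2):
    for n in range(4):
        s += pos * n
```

Let's trace through this code step by step.

Initialize: s = 0
Entering loop: for pos in range(2):

After execution: s = 6
6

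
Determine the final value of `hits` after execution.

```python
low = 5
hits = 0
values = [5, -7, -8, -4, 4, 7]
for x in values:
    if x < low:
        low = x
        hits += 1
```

Let's trace through this code step by step.

Initialize: low = 5
Initialize: hits = 0
Initialize: values = [5, -7, -8, -4, 4, 7]
Entering loop: for x in values:

After execution: hits = 2
2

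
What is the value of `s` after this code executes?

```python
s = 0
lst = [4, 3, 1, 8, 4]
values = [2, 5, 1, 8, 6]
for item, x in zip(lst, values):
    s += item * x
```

Let's trace through this code step by step.

Initialize: s = 0
Initialize: lst = [4, 3, 1, 8, 4]
Initialize: values = [2, 5, 1, 8, 6]
Entering loop: for item, x in zip(lst, values):

After execution: s = 112
112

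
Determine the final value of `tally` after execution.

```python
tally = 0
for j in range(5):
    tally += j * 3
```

Let's trace through this code step by step.

Initialize: tally = 0
Entering loop: for j in range(5):

After execution: tally = 30
30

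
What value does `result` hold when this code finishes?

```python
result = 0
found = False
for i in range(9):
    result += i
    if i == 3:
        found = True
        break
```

Let's trace through this code step by step.

Initialize: result = 0
Initialize: found = False
Entering loop: for i in range(9):

After execution: result = 6
6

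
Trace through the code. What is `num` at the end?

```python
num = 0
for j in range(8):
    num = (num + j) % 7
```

Let's trace through this code step by step.

Initialize: num = 0
Entering loop: for j in range(8):

After execution: num = 0
0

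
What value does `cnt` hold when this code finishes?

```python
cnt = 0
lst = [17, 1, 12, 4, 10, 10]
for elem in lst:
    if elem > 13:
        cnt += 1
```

Let's trace through this code step by step.

Initialize: cnt = 0
Initialize: lst = [17, 1, 12, 4, 10, 10]
Entering loop: for elem in lst:

After execution: cnt = 1
1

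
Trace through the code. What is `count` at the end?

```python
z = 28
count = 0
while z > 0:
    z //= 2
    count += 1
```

Let's trace through this code step by step.

Initialize: z = 28
Initialize: count = 0
Entering loop: while z > 0:

After execution: count = 5
5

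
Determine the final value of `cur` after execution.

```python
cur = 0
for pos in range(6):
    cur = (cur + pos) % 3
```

Let's trace through this code step by step.

Initialize: cur = 0
Entering loop: for pos in range(6):

After execution: cur = 0
0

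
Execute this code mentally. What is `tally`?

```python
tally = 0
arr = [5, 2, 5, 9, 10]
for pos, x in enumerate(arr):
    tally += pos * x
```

Let's trace through this code step by step.

Initialize: tally = 0
Initialize: arr = [5, 2, 5, 9, 10]
Entering loop: for pos, x in enumerate(arr):

After execution: tally = 79
79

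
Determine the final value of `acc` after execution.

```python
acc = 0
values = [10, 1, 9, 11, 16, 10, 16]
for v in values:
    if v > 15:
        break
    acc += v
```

Let's trace through this code step by step.

Initialize: acc = 0
Initialize: values = [10, 1, 9, 11, 16, 10, 16]
Entering loop: for v in values:

After execution: acc = 31
31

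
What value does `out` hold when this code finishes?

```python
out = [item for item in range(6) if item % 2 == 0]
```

Let's trace through this code step by step.

Initialize: out = [item for item in range(6) if item % 2 == 0]

After execution: out = [0, 2, 4]
[0, 2, 4]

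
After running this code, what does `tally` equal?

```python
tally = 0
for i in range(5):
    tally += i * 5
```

Let's trace through this code step by step.

Initialize: tally = 0
Entering loop: for i in range(5):

After execution: tally = 50
50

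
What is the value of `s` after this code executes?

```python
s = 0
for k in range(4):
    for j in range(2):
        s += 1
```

Let's trace through this code step by step.

Initialize: s = 0
Entering loop: for k in range(4):

After execution: s = 8
8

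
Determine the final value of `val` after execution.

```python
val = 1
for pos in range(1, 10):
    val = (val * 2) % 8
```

Let's trace through this code step by step.

Initialize: val = 1
Entering loop: for pos in range(1, 10):

After execution: val = 0
0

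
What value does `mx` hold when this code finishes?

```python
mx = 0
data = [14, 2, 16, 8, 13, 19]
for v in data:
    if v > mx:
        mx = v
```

Let's trace through this code step by step.

Initialize: mx = 0
Initialize: data = [14, 2, 16, 8, 13, 19]
Entering loop: for v in data:

After execution: mx = 19
19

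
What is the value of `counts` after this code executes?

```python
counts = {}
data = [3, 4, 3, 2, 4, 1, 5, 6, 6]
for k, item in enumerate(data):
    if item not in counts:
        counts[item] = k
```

Let's trace through this code step by step.

Initialize: counts = {}
Initialize: data = [3, 4, 3, 2, 4, 1, 5, 6, 6]
Entering loop: for k, item in enumerate(data):

After execution: counts = {3: 0, 4: 1, 2: 3, 1: 5, 5: 6, 6: 7}
{3: 0, 4: 1, 2: 3, 1: 5, 5: 6, 6: 7}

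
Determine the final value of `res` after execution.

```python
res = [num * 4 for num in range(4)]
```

Let's trace through this code step by step.

Initialize: res = [num * 4 for num in range(4)]

After execution: res = [0, 4, 8, 12]
[0, 4, 8, 12]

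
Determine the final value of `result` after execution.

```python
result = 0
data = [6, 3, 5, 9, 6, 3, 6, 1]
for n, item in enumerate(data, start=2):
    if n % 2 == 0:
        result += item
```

Let's trace through this code step by step.

Initialize: result = 0
Initialize: data = [6, 3, 5, 9, 6, 3, 6, 1]
Entering loop: for n, item in enumerate(data, start=2):

After execution: result = 23
23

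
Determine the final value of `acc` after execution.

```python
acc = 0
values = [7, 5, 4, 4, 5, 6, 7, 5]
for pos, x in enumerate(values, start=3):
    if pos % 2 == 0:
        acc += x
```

Let's trace through this code step by step.

Initialize: acc = 0
Initialize: values = [7, 5, 4, 4, 5, 6, 7, 5]
Entering loop: for pos, x in enumerate(values, start=3):

After execution: acc = 20
20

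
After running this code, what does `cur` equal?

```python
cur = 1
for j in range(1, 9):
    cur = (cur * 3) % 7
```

Let's trace through this code step by step.

Initialize: cur = 1
Entering loop: for j in range(1, 9):

After execution: cur = 2
2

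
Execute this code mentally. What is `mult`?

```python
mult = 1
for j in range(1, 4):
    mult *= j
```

Let's trace through this code step by step.

Initialize: mult = 1
Entering loop: for j in range(1, 4):

After execution: mult = 6
6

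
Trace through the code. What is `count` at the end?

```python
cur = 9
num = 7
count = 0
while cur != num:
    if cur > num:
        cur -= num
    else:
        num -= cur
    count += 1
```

Let's trace through this code step by step.

Initialize: cur = 9
Initialize: num = 7
Initialize: count = 0
Entering loop: while cur != num:

After execution: count = 5
5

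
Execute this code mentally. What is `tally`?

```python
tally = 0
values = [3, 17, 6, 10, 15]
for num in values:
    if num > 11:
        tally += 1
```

Let's trace through this code step by step.

Initialize: tally = 0
Initialize: values = [3, 17, 6, 10, 15]
Entering loop: for num in values:

After execution: tally = 2
2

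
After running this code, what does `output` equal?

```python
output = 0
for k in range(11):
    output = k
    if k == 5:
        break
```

Let's trace through this code step by step.

Initialize: output = 0
Entering loop: for k in range(11):

After execution: output = 5
5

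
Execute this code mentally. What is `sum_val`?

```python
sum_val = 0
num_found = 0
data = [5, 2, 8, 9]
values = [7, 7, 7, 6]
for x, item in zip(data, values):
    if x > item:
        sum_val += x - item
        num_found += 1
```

Let's trace through this code step by step.

Initialize: sum_val = 0
Initialize: num_found = 0
Initialize: data = [5, 2, 8, 9]
Initialize: values = [7, 7, 7, 6]
Entering loop: for x, item in zip(data, values):

After execution: sum_val = 4
4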